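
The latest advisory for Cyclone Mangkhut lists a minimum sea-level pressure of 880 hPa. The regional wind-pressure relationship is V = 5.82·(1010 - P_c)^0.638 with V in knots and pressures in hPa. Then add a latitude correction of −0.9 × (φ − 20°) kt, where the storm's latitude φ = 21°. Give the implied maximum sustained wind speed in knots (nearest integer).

ΔP = 1010 − 880 = 130 hPa.
130^0.638 ≈ 22.320.
V ≈ 5.82 × 22.320 ≈ 129.9 kt.
Latitude correction: −0.9 × (21 − 20) = -0.9 kt.
Corrected V ≈ 129 kt → 129 kt.

129 kt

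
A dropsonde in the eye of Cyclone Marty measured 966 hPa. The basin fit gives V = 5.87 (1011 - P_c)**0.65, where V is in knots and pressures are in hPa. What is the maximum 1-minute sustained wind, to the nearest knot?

70 kt

ΔP = 1011 − 966 = 45 hPa.
45^0.65 ≈ 11.874.
V ≈ 5.87 × 11.874 ≈ 69.7 kt.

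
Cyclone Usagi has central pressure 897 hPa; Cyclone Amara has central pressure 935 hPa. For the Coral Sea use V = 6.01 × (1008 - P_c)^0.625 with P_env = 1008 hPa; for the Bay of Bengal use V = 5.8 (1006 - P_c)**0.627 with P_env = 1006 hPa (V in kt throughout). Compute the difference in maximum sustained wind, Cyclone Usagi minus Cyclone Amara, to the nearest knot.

Cyclone Usagi: ΔP = 111; V ≈ 6.01 × 111^0.625 ≈ 114.08 kt.
Cyclone Amara: ΔP = 71; V ≈ 5.8 × 71^0.627 ≈ 83.98 kt.
Difference ≈ 114.08 − 83.98 = 30.10 → 30 kt.

30 kt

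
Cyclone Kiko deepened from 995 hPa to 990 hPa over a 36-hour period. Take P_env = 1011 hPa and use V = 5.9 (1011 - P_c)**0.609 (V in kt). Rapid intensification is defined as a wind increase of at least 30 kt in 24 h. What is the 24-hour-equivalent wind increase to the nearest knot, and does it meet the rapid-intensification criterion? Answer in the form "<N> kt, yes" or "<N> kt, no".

V₁: ΔP = 16, V ≈ 5.9 × 16^0.609 ≈ 31.93 kt.
V₂: ΔP = 21, V ≈ 5.9 × 21^0.609 ≈ 37.68 kt.
ΔV over 36 h = 5.75 kt → 24 h equivalent = 5.75 × 24/36 ≈ 3.83 kt.
4 kt < 30 kt ⇒ not rapid intensification.

4 kt, no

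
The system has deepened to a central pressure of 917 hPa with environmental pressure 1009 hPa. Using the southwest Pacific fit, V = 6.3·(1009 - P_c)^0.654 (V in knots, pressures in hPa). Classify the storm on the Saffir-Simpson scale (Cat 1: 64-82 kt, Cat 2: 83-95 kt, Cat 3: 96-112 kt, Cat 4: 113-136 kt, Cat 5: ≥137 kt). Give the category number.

4

ΔP = 1009 − 917 = 92 hPa.
V ≈ 6.3 × 92^0.654 = 6.3 × 19.24 ≈ 121 kt.
121 kt falls in the Category 4 band.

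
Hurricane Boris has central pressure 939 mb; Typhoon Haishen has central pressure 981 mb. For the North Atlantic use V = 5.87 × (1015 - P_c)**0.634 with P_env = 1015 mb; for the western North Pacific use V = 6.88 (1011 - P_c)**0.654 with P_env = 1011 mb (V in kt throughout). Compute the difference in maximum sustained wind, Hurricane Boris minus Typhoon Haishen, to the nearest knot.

Hurricane Boris: ΔP = 76; V ≈ 5.87 × 76^0.634 ≈ 91.43 kt.
Typhoon Haishen: ΔP = 30; V ≈ 6.88 × 30^0.654 ≈ 63.62 kt.
Difference ≈ 91.43 − 63.62 = 27.81 → 28 kt.

28 kt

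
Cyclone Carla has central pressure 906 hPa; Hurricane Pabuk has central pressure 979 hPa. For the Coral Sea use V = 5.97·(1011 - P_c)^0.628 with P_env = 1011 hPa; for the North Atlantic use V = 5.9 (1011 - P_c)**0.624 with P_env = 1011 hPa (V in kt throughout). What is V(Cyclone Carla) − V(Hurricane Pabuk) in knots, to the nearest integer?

Cyclone Carla: ΔP = 105; V ≈ 5.97 × 105^0.628 ≈ 110.99 kt.
Hurricane Pabuk: ΔP = 32; V ≈ 5.9 × 32^0.624 ≈ 51.29 kt.
Difference ≈ 110.99 − 51.29 = 59.70 → 60 kt.

60 kt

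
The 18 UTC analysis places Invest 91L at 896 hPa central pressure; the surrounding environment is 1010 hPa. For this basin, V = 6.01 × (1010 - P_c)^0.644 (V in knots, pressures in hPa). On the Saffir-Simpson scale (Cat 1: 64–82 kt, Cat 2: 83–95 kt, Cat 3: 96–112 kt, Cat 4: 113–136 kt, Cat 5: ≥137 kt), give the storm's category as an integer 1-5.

4

ΔP = 1010 − 896 = 114 hPa.
V ≈ 6.01 × 114^0.644 = 6.01 × 21.12 ≈ 127 kt.
127 kt falls in the Category 4 band.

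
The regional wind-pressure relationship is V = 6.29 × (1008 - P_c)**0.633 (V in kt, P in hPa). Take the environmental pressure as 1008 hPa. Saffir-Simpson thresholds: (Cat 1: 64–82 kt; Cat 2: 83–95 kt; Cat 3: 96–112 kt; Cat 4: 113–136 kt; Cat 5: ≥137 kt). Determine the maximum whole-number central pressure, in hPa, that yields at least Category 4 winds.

Category 4 begins at V = 113 kt.
Required ΔP = (113/6.29)^(1/0.633) = 17.965^1.580 ≈ 95.88 hPa.
P_c ≤ 1008 − 95.88 = 912.12, so the highest integer P_c is 912 hPa.

912 hPa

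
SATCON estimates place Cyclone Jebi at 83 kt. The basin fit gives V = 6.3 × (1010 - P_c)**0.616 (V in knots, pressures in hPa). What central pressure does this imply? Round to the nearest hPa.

944 hPa

ΔP = (V / 6.3)^(1/0.616) = (83/6.3)^1.623.
83/6.3 = 13.175; 13.175^1.623 ≈ 65.73 hPa.
P_c = 1010 − 65.73 = 944.27 ≈ 944 hPa.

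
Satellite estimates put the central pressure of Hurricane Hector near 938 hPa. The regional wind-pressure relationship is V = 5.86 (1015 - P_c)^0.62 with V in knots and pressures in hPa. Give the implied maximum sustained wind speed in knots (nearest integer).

87 kt

ΔP = 1015 − 938 = 77 hPa.
77^0.62 ≈ 14.778.
V ≈ 5.86 × 14.778 ≈ 86.6 kt.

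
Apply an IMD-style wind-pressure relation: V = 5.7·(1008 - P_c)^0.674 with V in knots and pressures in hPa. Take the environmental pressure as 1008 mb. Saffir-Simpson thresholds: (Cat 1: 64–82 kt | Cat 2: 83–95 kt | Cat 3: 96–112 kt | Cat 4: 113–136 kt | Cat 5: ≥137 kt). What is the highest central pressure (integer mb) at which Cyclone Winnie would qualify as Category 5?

Category 5 begins at V = 137 kt.
Required ΔP = (137/5.7)^(1/0.674) = 24.035^1.484 ≈ 111.87 mb.
P_c ≤ 1008 − 111.87 = 896.13, so the highest integer P_c is 896 mb.

896 mb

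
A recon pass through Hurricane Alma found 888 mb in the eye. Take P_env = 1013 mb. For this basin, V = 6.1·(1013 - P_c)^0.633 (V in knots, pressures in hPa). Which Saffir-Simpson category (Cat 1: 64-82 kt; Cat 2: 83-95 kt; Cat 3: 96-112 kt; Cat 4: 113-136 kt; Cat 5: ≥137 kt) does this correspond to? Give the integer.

ΔP = 1013 − 888 = 125 mb.
V ≈ 6.1 × 125^0.633 = 6.1 × 21.25 ≈ 130 kt.
130 kt falls in the Category 4 band.

4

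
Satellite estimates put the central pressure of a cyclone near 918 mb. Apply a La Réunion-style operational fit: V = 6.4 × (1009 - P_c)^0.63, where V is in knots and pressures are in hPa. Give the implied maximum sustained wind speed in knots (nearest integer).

110 kt

ΔP = 1009 − 918 = 91 mb.
91^0.63 ≈ 17.147.
V ≈ 6.4 × 17.147 ≈ 109.7 kt.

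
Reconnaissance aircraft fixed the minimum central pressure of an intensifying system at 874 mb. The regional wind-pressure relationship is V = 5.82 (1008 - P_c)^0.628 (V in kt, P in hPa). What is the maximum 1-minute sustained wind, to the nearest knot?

126 kt

ΔP = 1008 − 874 = 134 mb.
134^0.628 ≈ 21.668.
V ≈ 5.82 × 21.668 ≈ 126.1 kt.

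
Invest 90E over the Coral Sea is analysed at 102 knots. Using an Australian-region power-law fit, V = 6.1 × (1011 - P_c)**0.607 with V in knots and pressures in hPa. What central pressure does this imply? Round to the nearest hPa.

ΔP = (V / 6.1)^(1/0.607) = (102/6.1)^1.647.
102/6.1 = 16.721; 16.721^1.647 ≈ 103.58 hPa.
P_c = 1011 − 103.58 = 907.42 ≈ 907 hPa.

907 hPa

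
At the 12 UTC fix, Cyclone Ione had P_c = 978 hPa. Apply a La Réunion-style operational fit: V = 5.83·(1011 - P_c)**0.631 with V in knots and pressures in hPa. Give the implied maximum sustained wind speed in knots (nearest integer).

53 kt

ΔP = 1011 − 978 = 33 hPa.
33^0.631 ≈ 9.082.
V ≈ 5.83 × 9.082 ≈ 52.9 kt.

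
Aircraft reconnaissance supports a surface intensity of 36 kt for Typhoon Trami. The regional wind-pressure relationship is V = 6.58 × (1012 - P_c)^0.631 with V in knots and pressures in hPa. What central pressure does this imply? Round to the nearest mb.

997 mb

ΔP = (V / 6.58)^(1/0.631) = (36/6.58)^1.585.
36/6.58 = 5.471; 5.471^1.585 ≈ 14.78 mb.
P_c = 1012 − 14.78 = 997.22 ≈ 997 mb.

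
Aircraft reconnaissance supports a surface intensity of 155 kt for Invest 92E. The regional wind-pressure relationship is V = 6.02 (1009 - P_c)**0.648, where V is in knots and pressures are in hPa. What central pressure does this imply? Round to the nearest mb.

ΔP = (V / 6.02)^(1/0.648) = (155/6.02)^1.543.
155/6.02 = 25.748; 25.748^1.543 ≈ 150.34 mb.
P_c = 1009 − 150.34 = 858.66 ≈ 859 mb.

859 mb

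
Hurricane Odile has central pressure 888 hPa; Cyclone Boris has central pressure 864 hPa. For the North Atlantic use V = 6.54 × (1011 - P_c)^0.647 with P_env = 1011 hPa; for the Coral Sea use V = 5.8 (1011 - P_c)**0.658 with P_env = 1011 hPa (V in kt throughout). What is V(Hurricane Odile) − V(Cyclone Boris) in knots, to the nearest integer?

-8 kt

Hurricane Odile: ΔP = 123; V ≈ 6.54 × 123^0.647 ≈ 147.15 kt.
Cyclone Boris: ΔP = 147; V ≈ 5.8 × 147^0.658 ≈ 154.71 kt.
Difference ≈ 147.15 − 154.71 = -7.56 → -8 kt.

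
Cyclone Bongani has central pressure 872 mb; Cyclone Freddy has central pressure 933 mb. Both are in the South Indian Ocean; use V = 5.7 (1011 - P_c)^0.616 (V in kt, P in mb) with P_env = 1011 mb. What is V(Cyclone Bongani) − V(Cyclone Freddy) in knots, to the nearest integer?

36 kt

Cyclone Bongani: ΔP = 139; V ≈ 5.7 × 139^0.616 ≈ 119.12 kt.
Cyclone Freddy: ΔP = 78; V ≈ 5.7 × 78^0.616 ≈ 83.45 kt.
Difference ≈ 119.12 − 83.45 = 35.67 → 36 kt.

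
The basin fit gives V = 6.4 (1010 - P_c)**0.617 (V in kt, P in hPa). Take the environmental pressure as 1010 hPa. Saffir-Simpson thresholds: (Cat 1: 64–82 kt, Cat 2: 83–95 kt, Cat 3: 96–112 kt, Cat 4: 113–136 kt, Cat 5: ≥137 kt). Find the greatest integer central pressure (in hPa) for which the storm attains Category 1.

968 hPa

Category 1 begins at V = 64 kt.
Required ΔP = (64/6.4)^(1/0.617) = 10.000^1.621 ≈ 41.76 hPa.
P_c ≤ 1010 − 41.76 = 968.24, so the highest integer P_c is 968 hPa.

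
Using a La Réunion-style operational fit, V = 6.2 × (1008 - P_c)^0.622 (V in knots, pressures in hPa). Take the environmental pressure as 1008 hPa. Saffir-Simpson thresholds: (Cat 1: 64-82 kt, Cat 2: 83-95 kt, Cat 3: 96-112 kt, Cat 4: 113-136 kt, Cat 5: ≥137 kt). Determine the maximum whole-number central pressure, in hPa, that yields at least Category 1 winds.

Category 1 begins at V = 64 kt.
Required ΔP = (64/6.2)^(1/0.622) = 10.323^1.608 ≈ 42.65 hPa.
P_c ≤ 1008 − 42.65 = 965.35, so the highest integer P_c is 965 hPa.

965 hPa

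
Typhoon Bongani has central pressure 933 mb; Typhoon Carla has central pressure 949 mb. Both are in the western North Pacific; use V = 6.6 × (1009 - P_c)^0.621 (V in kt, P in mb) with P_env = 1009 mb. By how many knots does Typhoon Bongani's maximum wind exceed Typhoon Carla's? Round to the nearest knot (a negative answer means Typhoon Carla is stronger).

13 kt

Typhoon Bongani: ΔP = 76; V ≈ 6.6 × 76^0.621 ≈ 97.17 kt.
Typhoon Carla: ΔP = 60; V ≈ 6.6 × 60^0.621 ≈ 83.90 kt.
Difference ≈ 97.17 − 83.90 = 13.27 → 13 kt.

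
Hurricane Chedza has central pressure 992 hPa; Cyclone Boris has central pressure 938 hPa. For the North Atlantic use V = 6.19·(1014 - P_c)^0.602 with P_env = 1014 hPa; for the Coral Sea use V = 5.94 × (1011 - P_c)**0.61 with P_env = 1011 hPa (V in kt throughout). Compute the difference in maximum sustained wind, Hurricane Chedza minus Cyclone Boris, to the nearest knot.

-42 kt

Hurricane Chedza: ΔP = 22; V ≈ 6.19 × 22^0.602 ≈ 39.80 kt.
Cyclone Boris: ΔP = 73; V ≈ 5.94 × 73^0.61 ≈ 81.36 kt.
Difference ≈ 39.80 − 81.36 = -41.56 → -42 kt.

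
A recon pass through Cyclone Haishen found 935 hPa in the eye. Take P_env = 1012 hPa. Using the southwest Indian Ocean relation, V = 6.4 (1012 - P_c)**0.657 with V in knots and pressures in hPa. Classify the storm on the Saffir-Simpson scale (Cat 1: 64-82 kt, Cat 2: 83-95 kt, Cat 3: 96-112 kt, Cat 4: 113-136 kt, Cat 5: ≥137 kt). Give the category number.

3

ΔP = 1012 − 935 = 77 hPa.
V ≈ 6.4 × 77^0.657 = 6.4 × 17.35 ≈ 111 kt.
111 kt falls in the Category 3 band.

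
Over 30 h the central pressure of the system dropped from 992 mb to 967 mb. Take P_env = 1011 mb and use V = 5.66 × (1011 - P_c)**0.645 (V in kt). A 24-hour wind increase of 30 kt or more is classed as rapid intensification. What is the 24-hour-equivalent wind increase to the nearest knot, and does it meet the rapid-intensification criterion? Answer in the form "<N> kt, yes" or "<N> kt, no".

22 kt, no

V₁: ΔP = 19, V ≈ 5.66 × 19^0.645 ≈ 37.81 kt.
V₂: ΔP = 44, V ≈ 5.66 × 44^0.645 ≈ 64.99 kt.
ΔV over 30 h = 27.18 kt → 24 h equivalent = 27.18 × 24/30 ≈ 21.74 kt.
22 kt < 30 kt ⇒ not rapid intensification.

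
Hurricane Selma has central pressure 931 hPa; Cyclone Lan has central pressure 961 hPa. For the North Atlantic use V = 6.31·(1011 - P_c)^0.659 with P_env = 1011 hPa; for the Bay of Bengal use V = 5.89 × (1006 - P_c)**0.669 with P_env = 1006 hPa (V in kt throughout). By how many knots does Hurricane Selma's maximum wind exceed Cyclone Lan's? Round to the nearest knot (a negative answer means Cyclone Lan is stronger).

38 kt

Hurricane Selma: ΔP = 80; V ≈ 6.31 × 80^0.659 ≈ 113.28 kt.
Cyclone Lan: ΔP = 45; V ≈ 5.89 × 45^0.669 ≈ 75.18 kt.
Difference ≈ 113.28 − 75.18 = 38.10 → 38 kt.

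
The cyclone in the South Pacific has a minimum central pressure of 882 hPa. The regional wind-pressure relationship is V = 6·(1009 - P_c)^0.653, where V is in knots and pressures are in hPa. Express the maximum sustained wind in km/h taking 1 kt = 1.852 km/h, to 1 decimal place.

262.8 km/h

ΔP = 1009 − 882 = 127 hPa.
V ≈ 6 × 127^0.653 = 6 × 23.647 ≈ 141.885 kt.
141.885 × 1.852 ≈ 262.77 km/h → 262.8 km/h.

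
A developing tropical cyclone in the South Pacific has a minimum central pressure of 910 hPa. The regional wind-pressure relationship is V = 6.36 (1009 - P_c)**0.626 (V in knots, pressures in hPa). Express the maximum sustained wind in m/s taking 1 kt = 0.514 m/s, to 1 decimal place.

ΔP = 1009 − 910 = 99 hPa.
V ≈ 6.36 × 99^0.626 = 6.36 × 17.753 ≈ 112.908 kt.
112.908 × 0.514 ≈ 58.03 m/s → 58.0 m/s.

58.0 m/s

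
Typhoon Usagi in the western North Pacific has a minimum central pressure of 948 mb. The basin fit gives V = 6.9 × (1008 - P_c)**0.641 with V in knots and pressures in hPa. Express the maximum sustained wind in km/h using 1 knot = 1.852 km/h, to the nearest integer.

176 km/h

ΔP = 1008 − 948 = 60 mb.
V ≈ 6.9 × 60^0.641 = 6.9 × 13.797 ≈ 95.202 kt.
95.202 × 1.852 ≈ 176.31 km/h → 176 km/h.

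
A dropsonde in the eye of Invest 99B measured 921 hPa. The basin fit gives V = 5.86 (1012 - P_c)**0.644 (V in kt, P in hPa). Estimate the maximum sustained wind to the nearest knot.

ΔP = 1012 − 921 = 91 hPa.
91^0.644 ≈ 18.265.
V ≈ 5.86 × 18.265 ≈ 107.0 kt.

107 kt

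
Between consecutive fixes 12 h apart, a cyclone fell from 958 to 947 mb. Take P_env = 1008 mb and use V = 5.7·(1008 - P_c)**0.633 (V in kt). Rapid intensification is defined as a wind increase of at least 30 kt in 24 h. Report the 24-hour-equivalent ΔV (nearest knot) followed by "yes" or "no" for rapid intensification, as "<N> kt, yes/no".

18 kt, no

V₁: ΔP = 50, V ≈ 5.7 × 50^0.633 ≈ 67.81 kt.
V₂: ΔP = 61, V ≈ 5.7 × 61^0.633 ≈ 76.91 kt.
ΔV over 12 h = 9.10 kt → 24 h equivalent = 9.10 × 24/12 ≈ 18.20 kt.
18 kt < 30 kt ⇒ not rapid intensification.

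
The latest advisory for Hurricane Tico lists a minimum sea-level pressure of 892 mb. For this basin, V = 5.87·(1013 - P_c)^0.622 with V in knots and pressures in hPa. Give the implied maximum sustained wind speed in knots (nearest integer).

ΔP = 1013 − 892 = 121 mb.
121^0.622 ≈ 19.747.
V ≈ 5.87 × 19.747 ≈ 115.9 kt.

116 kt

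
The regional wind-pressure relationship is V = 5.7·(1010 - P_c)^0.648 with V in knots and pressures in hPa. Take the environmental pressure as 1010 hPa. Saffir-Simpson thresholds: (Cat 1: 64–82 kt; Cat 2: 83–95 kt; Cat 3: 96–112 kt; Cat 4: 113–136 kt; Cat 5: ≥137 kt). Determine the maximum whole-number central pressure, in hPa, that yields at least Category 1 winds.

Category 1 begins at V = 64 kt.
Required ΔP = (64/5.7)^(1/0.648) = 11.228^1.543 ≈ 41.77 hPa.
P_c ≤ 1010 − 41.77 = 968.23, so the highest integer P_c is 968 hPa.

968 hPa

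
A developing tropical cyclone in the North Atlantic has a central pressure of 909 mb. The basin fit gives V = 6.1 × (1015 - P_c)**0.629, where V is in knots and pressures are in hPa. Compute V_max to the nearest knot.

ΔP = 1015 − 909 = 106 mb.
106^0.629 ≈ 18.790.
V ≈ 6.1 × 18.790 ≈ 114.6 kt.

115 kt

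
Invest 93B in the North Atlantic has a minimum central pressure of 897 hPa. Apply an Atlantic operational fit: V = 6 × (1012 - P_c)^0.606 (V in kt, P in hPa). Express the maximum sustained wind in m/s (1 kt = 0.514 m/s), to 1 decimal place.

ΔP = 1012 − 897 = 115 hPa.
V ≈ 6 × 115^0.606 = 6 × 17.733 ≈ 106.398 kt.
106.398 × 0.514 ≈ 54.69 m/s → 54.7 m/s.

54.7 m/s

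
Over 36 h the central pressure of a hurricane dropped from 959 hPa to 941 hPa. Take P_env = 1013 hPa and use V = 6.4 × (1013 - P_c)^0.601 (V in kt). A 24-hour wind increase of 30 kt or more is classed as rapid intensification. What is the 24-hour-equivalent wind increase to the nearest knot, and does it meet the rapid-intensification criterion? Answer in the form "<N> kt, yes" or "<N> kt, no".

V₁: ΔP = 54, V ≈ 6.4 × 54^0.601 ≈ 70.36 kt.
V₂: ΔP = 72, V ≈ 6.4 × 72^0.601 ≈ 83.64 kt.
ΔV over 36 h = 13.28 kt → 24 h equivalent = 13.28 × 24/36 ≈ 8.85 kt.
9 kt < 30 kt ⇒ not rapid intensification.

9 kt, no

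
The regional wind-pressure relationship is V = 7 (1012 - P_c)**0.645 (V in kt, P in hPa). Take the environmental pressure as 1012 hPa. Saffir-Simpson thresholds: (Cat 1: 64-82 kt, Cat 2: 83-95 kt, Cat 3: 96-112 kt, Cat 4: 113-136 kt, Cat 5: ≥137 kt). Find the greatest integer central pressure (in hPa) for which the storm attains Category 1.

Category 1 begins at V = 64 kt.
Required ΔP = (64/7)^(1/0.645) = 9.143^1.550 ≈ 30.91 hPa.
P_c ≤ 1012 − 30.91 = 981.09, so the highest integer P_c is 981 hPa.

981 hPa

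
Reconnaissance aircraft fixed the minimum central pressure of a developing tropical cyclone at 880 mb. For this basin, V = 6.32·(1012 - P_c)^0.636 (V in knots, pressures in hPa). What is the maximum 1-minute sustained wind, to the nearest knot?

ΔP = 1012 − 880 = 132 mb.
132^0.636 ≈ 22.320.
V ≈ 6.32 × 22.320 ≈ 141.1 kt.

141 kt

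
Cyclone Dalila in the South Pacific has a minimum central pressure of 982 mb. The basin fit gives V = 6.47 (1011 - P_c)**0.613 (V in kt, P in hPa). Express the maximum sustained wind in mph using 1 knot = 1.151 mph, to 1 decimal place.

58.7 mph

ΔP = 1011 − 982 = 29 mb.
V ≈ 6.47 × 29^0.613 = 6.47 × 7.879 ≈ 50.975 kt.
50.975 × 1.151 ≈ 58.67 mph → 58.7 mph.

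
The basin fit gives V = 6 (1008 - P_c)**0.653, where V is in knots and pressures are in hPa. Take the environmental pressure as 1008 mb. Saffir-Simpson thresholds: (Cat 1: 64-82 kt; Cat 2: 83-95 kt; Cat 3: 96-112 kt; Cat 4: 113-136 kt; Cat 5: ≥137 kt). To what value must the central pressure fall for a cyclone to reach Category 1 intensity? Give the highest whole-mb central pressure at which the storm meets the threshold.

Category 1 begins at V = 64 kt.
Required ΔP = (64/6)^(1/0.653) = 10.667^1.531 ≈ 37.52 mb.
P_c ≤ 1008 − 37.52 = 970.48, so the highest integer P_c is 970 mb.

970 mb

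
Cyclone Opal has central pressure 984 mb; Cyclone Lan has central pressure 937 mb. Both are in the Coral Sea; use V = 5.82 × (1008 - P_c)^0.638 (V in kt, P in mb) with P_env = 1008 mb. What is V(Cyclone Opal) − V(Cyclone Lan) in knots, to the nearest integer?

Cyclone Opal: ΔP = 24; V ≈ 5.82 × 24^0.638 ≈ 44.21 kt.
Cyclone Lan: ΔP = 71; V ≈ 5.82 × 71^0.638 ≈ 88.31 kt.
Difference ≈ 44.21 − 88.31 = -44.10 → -44 kt.

-44 kt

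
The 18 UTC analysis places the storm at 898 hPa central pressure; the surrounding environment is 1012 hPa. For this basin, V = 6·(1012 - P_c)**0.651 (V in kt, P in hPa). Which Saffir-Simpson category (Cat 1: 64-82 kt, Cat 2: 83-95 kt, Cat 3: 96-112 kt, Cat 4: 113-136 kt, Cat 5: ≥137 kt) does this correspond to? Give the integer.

ΔP = 1012 − 898 = 114 hPa.
V ≈ 6 × 114^0.651 = 6 × 21.83 ≈ 131 kt.
131 kt falls in the Category 4 band.

4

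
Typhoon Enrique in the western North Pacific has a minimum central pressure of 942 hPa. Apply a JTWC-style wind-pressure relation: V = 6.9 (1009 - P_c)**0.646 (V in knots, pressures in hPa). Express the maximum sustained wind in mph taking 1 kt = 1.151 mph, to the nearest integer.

120 mph

ΔP = 1009 − 942 = 67 hPa.
V ≈ 6.9 × 67^0.646 = 6.9 × 15.123 ≈ 104.350 kt.
104.350 × 1.151 ≈ 120.11 mph → 120 mph.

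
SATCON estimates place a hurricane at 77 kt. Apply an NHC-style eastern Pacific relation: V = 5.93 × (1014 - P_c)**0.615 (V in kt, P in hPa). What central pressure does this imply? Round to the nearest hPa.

949 hPa

ΔP = (V / 5.93)^(1/0.615) = (77/5.93)^1.626.
77/5.93 = 12.985; 12.985^1.626 ≈ 64.63 hPa.
P_c = 1014 − 64.63 = 949.37 ≈ 949 hPa.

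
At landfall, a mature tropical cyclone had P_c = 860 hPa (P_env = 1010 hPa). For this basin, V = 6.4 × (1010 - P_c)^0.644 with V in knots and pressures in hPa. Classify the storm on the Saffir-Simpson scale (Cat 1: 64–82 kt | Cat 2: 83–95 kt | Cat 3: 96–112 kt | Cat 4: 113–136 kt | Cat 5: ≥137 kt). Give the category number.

ΔP = 1010 − 860 = 150 hPa.
V ≈ 6.4 × 150^0.644 = 6.4 × 25.20 ≈ 161 kt.
161 kt falls in the Category 5 band.

5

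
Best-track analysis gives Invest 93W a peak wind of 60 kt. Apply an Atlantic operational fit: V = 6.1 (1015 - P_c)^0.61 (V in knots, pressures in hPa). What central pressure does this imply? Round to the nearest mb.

ΔP = (V / 6.1)^(1/0.61) = (60/6.1)^1.639.
60/6.1 = 9.836; 9.836^1.639 ≈ 42.42 mb.
P_c = 1015 − 42.42 = 972.58 ≈ 973 mb.

973 mb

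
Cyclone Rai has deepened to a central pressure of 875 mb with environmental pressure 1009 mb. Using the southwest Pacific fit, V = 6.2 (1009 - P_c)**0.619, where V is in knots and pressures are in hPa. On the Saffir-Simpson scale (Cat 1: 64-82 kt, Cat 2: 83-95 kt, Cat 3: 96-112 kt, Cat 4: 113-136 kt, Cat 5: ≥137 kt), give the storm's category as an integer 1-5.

ΔP = 1009 − 875 = 134 mb.
V ≈ 6.2 × 134^0.619 = 6.2 × 20.73 ≈ 129 kt.
129 kt falls in the Category 4 band.

4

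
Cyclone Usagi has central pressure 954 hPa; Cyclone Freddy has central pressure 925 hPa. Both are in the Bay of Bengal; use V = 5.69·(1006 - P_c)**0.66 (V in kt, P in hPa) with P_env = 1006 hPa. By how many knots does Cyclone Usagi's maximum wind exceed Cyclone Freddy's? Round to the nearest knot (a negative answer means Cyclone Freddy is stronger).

Cyclone Usagi: ΔP = 52; V ≈ 5.69 × 52^0.66 ≈ 77.21 kt.
Cyclone Freddy: ΔP = 81; V ≈ 5.69 × 81^0.66 ≈ 103.45 kt.
Difference ≈ 77.21 − 103.45 = -26.24 → -26 kt.

-26 kt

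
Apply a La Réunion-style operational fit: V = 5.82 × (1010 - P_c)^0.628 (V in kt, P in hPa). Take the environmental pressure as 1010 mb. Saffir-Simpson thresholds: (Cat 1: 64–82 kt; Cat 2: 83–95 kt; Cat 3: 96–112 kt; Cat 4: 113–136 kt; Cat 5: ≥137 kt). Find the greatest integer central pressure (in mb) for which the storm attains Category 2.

941 mb

Category 2 begins at V = 83 kt.
Required ΔP = (83/5.82)^(1/0.628) = 14.261^1.592 ≈ 68.84 mb.
P_c ≤ 1010 − 68.84 = 941.16, so the highest integer P_c is 941 mb.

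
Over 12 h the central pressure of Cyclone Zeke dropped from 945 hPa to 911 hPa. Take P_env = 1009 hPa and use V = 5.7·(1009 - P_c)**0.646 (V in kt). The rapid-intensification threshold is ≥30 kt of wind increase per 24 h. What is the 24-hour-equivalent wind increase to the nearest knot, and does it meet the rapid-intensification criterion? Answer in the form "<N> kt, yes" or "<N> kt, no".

53 kt, yes

V₁: ΔP = 64, V ≈ 5.7 × 64^0.646 ≈ 83.69 kt.
V₂: ΔP = 98, V ≈ 5.7 × 98^0.646 ≈ 110.21 kt.
ΔV over 12 h = 26.52 kt → 24 h equivalent = 26.52 × 24/12 ≈ 53.04 kt.
53 kt ≥ 30 kt ⇒ rapid intensification.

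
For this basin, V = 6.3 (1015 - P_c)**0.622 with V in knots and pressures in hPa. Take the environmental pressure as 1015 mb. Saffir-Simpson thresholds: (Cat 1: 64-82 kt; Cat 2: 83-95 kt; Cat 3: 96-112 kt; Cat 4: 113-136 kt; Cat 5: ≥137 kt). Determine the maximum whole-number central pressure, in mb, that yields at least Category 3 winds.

Category 3 begins at V = 96 kt.
Required ΔP = (96/6.3)^(1/0.622) = 15.238^1.608 ≈ 79.77 mb.
P_c ≤ 1015 − 79.77 = 935.23, so the highest integer P_c is 935 mb.

935 mb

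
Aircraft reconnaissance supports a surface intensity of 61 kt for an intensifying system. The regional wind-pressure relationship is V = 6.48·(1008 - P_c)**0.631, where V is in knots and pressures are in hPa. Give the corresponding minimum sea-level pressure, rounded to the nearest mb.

973 mb

ΔP = (V / 6.48)^(1/0.631) = (61/6.48)^1.585.
61/6.48 = 9.414; 9.414^1.585 ≈ 34.93 mb.
P_c = 1008 − 34.93 = 973.07 ≈ 973 mb.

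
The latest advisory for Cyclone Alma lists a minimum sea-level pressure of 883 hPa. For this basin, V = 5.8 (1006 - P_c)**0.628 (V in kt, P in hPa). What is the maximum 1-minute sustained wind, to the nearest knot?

119 kt

ΔP = 1006 − 883 = 123 hPa.
123^0.628 ≈ 20.533.
V ≈ 5.8 × 20.533 ≈ 119.1 kt.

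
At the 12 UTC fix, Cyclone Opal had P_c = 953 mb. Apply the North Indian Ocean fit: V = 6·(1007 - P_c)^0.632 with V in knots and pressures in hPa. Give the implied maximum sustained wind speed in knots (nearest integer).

ΔP = 1007 − 953 = 54 mb.
54^0.632 ≈ 12.442.
V ≈ 6 × 12.442 ≈ 74.6 kt.

75 kt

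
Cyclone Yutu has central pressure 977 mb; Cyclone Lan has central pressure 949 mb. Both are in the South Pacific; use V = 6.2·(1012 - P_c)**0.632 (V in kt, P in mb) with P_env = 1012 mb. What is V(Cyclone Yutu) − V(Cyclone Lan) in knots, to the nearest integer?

-26 kt

Cyclone Yutu: ΔP = 35; V ≈ 6.2 × 35^0.632 ≈ 58.65 kt.
Cyclone Lan: ΔP = 63; V ≈ 6.2 × 63^0.632 ≈ 85.03 kt.
Difference ≈ 58.65 − 85.03 = -26.38 → -26 kt.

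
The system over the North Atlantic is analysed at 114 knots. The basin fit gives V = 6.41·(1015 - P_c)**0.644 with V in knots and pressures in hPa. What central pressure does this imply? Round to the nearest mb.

928 mb

ΔP = (V / 6.41)^(1/0.644) = (114/6.41)^1.553.
114/6.41 = 17.785; 17.785^1.553 ≈ 87.31 mb.
P_c = 1015 − 87.31 = 927.69 ≈ 928 mb.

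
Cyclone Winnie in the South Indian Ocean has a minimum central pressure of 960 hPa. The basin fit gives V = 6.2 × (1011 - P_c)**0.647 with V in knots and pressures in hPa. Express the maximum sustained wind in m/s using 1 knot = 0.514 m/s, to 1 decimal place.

ΔP = 1011 − 960 = 51 hPa.
V ≈ 6.2 × 51^0.647 = 6.2 × 12.729 ≈ 78.920 kt.
78.920 × 0.514 ≈ 40.57 m/s → 40.6 m/s.

40.6 m/s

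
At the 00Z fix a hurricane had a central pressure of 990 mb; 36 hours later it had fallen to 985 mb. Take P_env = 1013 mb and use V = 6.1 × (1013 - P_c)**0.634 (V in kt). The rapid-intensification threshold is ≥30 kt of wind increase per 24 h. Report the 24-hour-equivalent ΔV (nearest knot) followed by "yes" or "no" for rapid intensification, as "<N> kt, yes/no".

4 kt, no

V₁: ΔP = 23, V ≈ 6.1 × 23^0.634 ≈ 44.53 kt.
V₂: ΔP = 28, V ≈ 6.1 × 28^0.634 ≈ 50.45 kt.
ΔV over 36 h = 5.92 kt → 24 h equivalent = 5.92 × 24/36 ≈ 3.95 kt.
4 kt < 30 kt ⇒ not rapid intensification.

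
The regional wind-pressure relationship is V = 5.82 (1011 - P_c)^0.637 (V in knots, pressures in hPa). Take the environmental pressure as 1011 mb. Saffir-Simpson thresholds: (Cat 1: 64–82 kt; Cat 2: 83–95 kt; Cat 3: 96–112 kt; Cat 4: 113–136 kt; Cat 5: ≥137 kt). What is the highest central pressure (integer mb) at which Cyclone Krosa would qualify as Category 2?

946 mb

Category 2 begins at V = 83 kt.
Required ΔP = (83/5.82)^(1/0.637) = 14.261^1.570 ≈ 64.84 mb.
P_c ≤ 1011 − 64.84 = 946.16, so the highest integer P_c is 946 mb.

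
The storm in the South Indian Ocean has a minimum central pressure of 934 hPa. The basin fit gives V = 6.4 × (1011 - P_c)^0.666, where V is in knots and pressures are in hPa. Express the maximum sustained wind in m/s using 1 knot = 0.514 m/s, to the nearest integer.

ΔP = 1011 − 934 = 77 hPa.
V ≈ 6.4 × 77^0.666 = 6.4 × 18.047 ≈ 115.500 kt.
115.500 × 0.514 ≈ 59.37 m/s → 59 m/s.

59 m/s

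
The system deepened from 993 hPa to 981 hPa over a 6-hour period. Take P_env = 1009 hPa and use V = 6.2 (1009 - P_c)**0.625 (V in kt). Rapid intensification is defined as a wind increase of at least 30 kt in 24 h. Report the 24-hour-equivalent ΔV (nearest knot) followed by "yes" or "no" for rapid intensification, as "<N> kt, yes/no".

59 kt, yes

V₁: ΔP = 16, V ≈ 6.2 × 16^0.625 ≈ 35.07 kt.
V₂: ΔP = 28, V ≈ 6.2 × 28^0.625 ≈ 49.76 kt.
ΔV over 6 h = 14.69 kt → 24 h equivalent = 14.69 × 24/6 ≈ 58.76 kt.
59 kt ≥ 30 kt ⇒ rapid intensification.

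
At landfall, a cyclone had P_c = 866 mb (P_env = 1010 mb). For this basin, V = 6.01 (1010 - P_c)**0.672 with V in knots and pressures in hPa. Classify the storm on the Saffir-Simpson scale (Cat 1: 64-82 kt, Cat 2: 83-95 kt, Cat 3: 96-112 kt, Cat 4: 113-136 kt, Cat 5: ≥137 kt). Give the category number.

5

ΔP = 1010 − 866 = 144 mb.
V ≈ 6.01 × 144^0.672 = 6.01 × 28.21 ≈ 170 kt.
170 kt falls in the Category 5 band.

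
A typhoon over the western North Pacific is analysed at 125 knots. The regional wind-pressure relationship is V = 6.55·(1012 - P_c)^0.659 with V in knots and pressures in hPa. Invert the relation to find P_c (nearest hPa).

924 hPa

ΔP = (V / 6.55)^(1/0.659) = (125/6.55)^1.517.
125/6.55 = 19.084; 19.084^1.517 ≈ 87.77 hPa.
P_c = 1012 − 87.77 = 924.23 ≈ 924 hPa.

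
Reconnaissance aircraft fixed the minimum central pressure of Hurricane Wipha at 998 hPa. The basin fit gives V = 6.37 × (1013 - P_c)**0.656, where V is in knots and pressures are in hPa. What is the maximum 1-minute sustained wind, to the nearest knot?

38 kt

ΔP = 1013 − 998 = 15 hPa.
15^0.656 ≈ 5.909.
V ≈ 6.37 × 5.909 ≈ 37.6 kt.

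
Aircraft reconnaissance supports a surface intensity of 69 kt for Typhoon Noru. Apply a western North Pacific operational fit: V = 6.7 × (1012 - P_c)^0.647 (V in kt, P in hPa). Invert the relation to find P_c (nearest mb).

975 mb

ΔP = (V / 6.7)^(1/0.647) = (69/6.7)^1.546.
69/6.7 = 10.299; 10.299^1.546 ≈ 36.76 mb.
P_c = 1012 − 36.76 = 975.24 ≈ 975 mb.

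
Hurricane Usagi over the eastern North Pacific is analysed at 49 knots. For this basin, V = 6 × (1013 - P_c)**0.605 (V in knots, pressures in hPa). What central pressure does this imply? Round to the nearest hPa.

ΔP = (V / 6)^(1/0.605) = (49/6)^1.653.
49/6 = 8.167; 8.167^1.653 ≈ 32.17 hPa.
P_c = 1013 − 32.17 = 980.83 ≈ 981 hPa.

981 hPa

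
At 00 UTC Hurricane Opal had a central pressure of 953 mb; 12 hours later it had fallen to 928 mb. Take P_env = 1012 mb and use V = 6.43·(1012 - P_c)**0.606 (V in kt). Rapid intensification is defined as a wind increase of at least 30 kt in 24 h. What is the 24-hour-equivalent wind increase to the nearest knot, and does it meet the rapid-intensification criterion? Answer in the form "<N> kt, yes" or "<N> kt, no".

V₁: ΔP = 59, V ≈ 6.43 × 59^0.606 ≈ 76.09 kt.
V₂: ΔP = 84, V ≈ 6.43 × 84^0.606 ≈ 94.26 kt.
ΔV over 12 h = 18.17 kt → 24 h equivalent = 18.17 × 24/12 ≈ 36.34 kt.
36 kt ≥ 30 kt ⇒ rapid intensification.

36 kt, yes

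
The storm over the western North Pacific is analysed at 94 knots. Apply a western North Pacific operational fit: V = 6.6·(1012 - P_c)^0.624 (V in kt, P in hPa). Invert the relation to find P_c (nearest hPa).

ΔP = (V / 6.6)^(1/0.624) = (94/6.6)^1.603.
94/6.6 = 14.242; 14.242^1.603 ≈ 70.58 hPa.
P_c = 1012 − 70.58 = 941.42 ≈ 941 hPa.

941 hPa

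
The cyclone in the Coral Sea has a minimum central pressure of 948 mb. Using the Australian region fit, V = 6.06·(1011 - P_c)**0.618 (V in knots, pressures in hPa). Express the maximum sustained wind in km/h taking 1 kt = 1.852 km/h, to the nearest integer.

ΔP = 1011 − 948 = 63 mb.
V ≈ 6.06 × 63^0.618 = 6.06 × 12.942 ≈ 78.427 kt.
78.427 × 1.852 ≈ 145.25 km/h → 145 km/h.

145 km/h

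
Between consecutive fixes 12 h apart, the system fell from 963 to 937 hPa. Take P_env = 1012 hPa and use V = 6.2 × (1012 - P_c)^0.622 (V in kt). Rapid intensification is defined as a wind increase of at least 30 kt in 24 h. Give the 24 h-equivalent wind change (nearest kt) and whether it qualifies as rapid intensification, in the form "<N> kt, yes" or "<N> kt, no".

42 kt, yes

V₁: ΔP = 49, V ≈ 6.2 × 49^0.622 ≈ 69.77 kt.
V₂: ΔP = 75, V ≈ 6.2 × 75^0.622 ≈ 90.92 kt.
ΔV over 12 h = 21.15 kt → 24 h equivalent = 21.15 × 24/12 ≈ 42.30 kt.
42 kt ≥ 30 kt ⇒ rapid intensification.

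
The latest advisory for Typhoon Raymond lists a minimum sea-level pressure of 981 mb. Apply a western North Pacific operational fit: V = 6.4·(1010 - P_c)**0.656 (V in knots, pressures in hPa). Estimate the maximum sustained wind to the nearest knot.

58 kt

ΔP = 1010 − 981 = 29 mb.
29^0.656 ≈ 9.106.
V ≈ 6.4 × 9.106 ≈ 58.3 kt.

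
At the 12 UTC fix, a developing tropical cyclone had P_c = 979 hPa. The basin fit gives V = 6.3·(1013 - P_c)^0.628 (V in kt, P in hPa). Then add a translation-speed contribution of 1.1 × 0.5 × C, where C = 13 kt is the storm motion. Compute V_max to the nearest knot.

65 kt

ΔP = 1013 − 979 = 34 hPa.
34^0.628 ≈ 9.157.
V ≈ 6.3 × 9.157 ≈ 57.7 kt.
Translation term: 1.1 × 0.5 × 13 = 7.15 kt.
Corrected V ≈ 64.85 kt → 65 kt.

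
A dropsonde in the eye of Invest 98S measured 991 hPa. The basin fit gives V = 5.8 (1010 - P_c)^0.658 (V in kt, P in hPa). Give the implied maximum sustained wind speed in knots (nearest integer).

40 kt

ΔP = 1010 − 991 = 19 hPa.
19^0.658 ≈ 6.941.
V ≈ 5.8 × 6.941 ≈ 40.3 kt.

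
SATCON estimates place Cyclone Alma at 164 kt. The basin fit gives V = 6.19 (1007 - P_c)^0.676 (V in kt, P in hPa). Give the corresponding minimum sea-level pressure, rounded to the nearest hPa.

ΔP = (V / 6.19)^(1/0.676) = (164/6.19)^1.479.
164/6.19 = 26.494; 26.494^1.479 ≈ 127.43 hPa.
P_c = 1007 − 127.43 = 879.57 ≈ 880 hPa.

880 hPa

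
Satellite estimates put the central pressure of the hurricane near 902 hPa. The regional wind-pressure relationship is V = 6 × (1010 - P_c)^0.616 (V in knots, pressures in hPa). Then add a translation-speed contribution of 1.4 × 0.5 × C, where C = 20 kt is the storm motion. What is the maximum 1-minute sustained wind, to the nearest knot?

121 kt

ΔP = 1010 − 902 = 108 hPa.
108^0.616 ≈ 17.889.
V ≈ 6 × 17.889 ≈ 107.3 kt.
Translation term: 1.4 × 0.5 × 20 = 14 kt.
Corrected V ≈ 121.3 kt → 121 kt.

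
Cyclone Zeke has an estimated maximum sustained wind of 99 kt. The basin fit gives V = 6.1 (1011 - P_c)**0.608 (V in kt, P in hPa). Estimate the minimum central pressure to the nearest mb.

ΔP = (V / 6.1)^(1/0.608) = (99/6.1)^1.645.
99/6.1 = 16.230; 16.230^1.645 ≈ 97.87 mb.
P_c = 1011 − 97.87 = 913.13 ≈ 913 mb.

913 mb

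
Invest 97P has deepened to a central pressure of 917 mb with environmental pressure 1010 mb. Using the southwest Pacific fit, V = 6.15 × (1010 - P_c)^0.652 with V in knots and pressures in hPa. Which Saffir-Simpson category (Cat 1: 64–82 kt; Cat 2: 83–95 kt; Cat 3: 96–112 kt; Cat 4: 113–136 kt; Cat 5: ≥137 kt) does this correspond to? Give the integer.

ΔP = 1010 − 917 = 93 mb.
V ≈ 6.15 × 93^0.652 = 6.15 × 19.21 ≈ 118 kt.
118 kt falls in the Category 4 band.

4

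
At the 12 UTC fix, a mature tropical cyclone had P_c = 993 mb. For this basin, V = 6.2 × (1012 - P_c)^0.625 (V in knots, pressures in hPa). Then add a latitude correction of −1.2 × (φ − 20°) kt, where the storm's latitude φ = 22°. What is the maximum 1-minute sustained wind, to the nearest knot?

37 kt

ΔP = 1012 − 993 = 19 mb.
19^0.625 ≈ 6.298.
V ≈ 6.2 × 6.298 ≈ 39.0 kt.
Latitude correction: −1.2 × (22 − 20) = -2.4 kt.
Corrected V ≈ 36.6 kt → 37 kt.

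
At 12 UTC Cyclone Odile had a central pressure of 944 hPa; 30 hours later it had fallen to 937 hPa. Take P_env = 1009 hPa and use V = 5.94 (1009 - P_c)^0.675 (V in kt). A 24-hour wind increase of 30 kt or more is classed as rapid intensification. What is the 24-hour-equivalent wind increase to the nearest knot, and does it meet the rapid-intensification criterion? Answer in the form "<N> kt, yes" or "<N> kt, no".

6 kt, no

V₁: ΔP = 65, V ≈ 5.94 × 65^0.675 ≈ 99.43 kt.
V₂: ΔP = 72, V ≈ 5.94 × 72^0.675 ≈ 106.53 kt.
ΔV over 30 h = 7.10 kt → 24 h equivalent = 7.10 × 24/30 ≈ 5.68 kt.
6 kt < 30 kt ⇒ not rapid intensification.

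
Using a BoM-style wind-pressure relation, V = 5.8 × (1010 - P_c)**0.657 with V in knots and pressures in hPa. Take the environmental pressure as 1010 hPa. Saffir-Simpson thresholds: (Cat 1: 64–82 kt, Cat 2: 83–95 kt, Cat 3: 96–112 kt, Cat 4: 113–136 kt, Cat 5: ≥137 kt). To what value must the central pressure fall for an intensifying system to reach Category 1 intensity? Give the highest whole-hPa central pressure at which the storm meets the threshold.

971 hPa

Category 1 begins at V = 64 kt.
Required ΔP = (64/5.8)^(1/0.657) = 11.034^1.522 ≈ 38.65 hPa.
P_c ≤ 1010 − 38.65 = 971.35, so the highest integer P_c is 971 hPa.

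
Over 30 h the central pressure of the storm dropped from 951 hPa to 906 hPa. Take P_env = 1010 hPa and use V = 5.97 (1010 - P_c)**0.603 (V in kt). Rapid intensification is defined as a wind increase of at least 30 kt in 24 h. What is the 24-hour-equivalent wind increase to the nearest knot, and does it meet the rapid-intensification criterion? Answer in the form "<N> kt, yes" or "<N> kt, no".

23 kt, no

V₁: ΔP = 59, V ≈ 5.97 × 59^0.603 ≈ 69.79 kt.
V₂: ΔP = 104, V ≈ 5.97 × 104^0.603 ≈ 98.23 kt.
ΔV over 30 h = 28.44 kt → 24 h equivalent = 28.44 × 24/30 ≈ 22.75 kt.
23 kt < 30 kt ⇒ not rapid intensification.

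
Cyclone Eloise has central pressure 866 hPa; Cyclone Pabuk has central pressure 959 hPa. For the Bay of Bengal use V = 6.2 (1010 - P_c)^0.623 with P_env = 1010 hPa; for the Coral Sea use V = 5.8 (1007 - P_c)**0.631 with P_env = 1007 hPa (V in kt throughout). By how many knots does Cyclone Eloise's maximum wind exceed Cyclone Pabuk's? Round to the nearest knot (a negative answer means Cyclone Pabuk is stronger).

70 kt

Cyclone Eloise: ΔP = 144; V ≈ 6.2 × 144^0.623 ≈ 137.10 kt.
Cyclone Pabuk: ΔP = 48; V ≈ 5.8 × 48^0.631 ≈ 66.73 kt.
Difference ≈ 137.10 − 66.73 = 70.37 → 70 kt.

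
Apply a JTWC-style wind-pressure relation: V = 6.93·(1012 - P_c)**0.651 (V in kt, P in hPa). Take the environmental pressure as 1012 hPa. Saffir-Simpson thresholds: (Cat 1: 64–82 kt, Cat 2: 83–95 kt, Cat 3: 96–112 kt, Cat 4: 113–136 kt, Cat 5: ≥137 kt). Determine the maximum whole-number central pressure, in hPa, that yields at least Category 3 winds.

Category 3 begins at V = 96 kt.
Required ΔP = (96/6.93)^(1/0.651) = 13.853^1.536 ≈ 56.69 hPa.
P_c ≤ 1012 − 56.69 = 955.31, so the highest integer P_c is 955 hPa.

955 hPa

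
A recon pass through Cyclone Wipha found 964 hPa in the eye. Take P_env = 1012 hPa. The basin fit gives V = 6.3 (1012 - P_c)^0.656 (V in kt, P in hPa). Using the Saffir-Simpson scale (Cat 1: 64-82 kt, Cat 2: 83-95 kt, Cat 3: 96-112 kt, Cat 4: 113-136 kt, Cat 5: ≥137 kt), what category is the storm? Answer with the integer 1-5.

ΔP = 1012 − 964 = 48 hPa.
V ≈ 6.3 × 48^0.656 = 6.3 × 12.67 ≈ 80 kt.
80 kt falls in the Category 1 band.

1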